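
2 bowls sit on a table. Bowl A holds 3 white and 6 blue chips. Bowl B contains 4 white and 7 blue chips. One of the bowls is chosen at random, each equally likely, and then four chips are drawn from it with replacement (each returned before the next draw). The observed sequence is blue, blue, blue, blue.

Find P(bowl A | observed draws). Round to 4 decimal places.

Under each hypothesis, the probability of the observed sequence is: P(data | bowl A) = (6/9)(6/9)(6/9)(6/9) = 0.19753; P(data | bowl B) = (7/11)(7/11)(7/11)(7/11) = 0.16399.
Weighting by the prior gives 1/2 · 0.19753 = 0.098765, 1/2 · 0.16399 = 0.081996; summing to 0.18076.
Hence P(bowl A | data) = (0.098765) / (0.18076) = 0.54639.

0.5464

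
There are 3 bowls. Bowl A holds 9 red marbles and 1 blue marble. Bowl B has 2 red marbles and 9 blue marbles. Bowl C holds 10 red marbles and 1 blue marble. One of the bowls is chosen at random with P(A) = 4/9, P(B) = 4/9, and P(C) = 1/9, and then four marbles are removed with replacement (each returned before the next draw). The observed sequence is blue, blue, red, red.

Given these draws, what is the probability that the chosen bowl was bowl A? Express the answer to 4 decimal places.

0.2536

Under each hypothesis, the probability of the observed sequence is: P(data | bowl A) = (1/10)(1/10)(9/10)(9/10) = 0.0081; P(data | bowl B) = (9/11)(9/11)(2/11)(2/11) = 0.02213; P(data | bowl C) = (1/11)(1/11)(10/11)(10/11) = 0.0068301.
Weighting by the prior gives 4/9 · 0.0081 = 0.0036, 4/9 · 0.02213 = 0.0098354, 1/9 · 0.0068301 = 0.0007589; these sum to 0.014194.
So P(bowl A | data) = (0.0036) / (0.014194) = 0.25362.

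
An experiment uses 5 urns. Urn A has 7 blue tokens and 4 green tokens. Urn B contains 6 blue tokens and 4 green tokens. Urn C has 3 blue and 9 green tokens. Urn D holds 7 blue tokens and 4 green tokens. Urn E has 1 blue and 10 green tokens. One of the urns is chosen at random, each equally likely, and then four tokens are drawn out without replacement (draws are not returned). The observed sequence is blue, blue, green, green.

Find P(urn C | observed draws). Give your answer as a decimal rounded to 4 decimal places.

0.1547

The likelihood of the observed sequence under each hypothesis: P(data | urn A) = (7/11)(6/10)(4/9)(3/8) = 0.063636; P(data | urn B) = (6/10)(5/9)(4/8)(3/7) = 0.071429; P(data | urn C) = (3/12)(2/11)(9/10)(8/9) = 0.036364; P(data | urn D) = (7/11)(6/10)(4/9)(3/8) = 0.063636; P(data | urn E) = (1/11)(0/10) = 0.
Multiplying each by its prior: 1/5 · 0.063636 = 0.012727, 1/5 · 0.071429 = 0.014286, 1/5 · 0.036364 = 0.0072727, 1/5 · 0.063636 = 0.012727, 1/5 · 0 = 0; summing to 0.047013.
Hence P(urn C | data) = (0.0072727) / (0.047013) = 0.1547.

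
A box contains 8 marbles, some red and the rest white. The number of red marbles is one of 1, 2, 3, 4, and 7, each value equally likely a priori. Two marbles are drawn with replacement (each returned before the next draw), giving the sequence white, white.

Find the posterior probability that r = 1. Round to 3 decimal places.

0.386

Compute the likelihood of the observed sequence for each case: P(data | r = 1) = (7/8)(7/8) = 49/64; P(data | r = 2) = (6/8)(6/8) = 9/16; P(data | r = 3) = (5/8)(5/8) = 25/64; P(data | r = 4) = (4/8)(4/8) = 1/4; P(data | r = 7) = (1/8)(1/8) = 1/64.
Multiplying each by its prior: 1/5 · 49/64 = 49/320, 1/5 · 9/16 = 9/80, 1/5 · 25/64 = 5/64, 1/5 · 1/4 = 1/20, 1/5 · 1/64 = 1/320; these sum to 127/320.
Therefore the posterior P(r = 1 | data) = (49/320) / (127/320) = 49/127.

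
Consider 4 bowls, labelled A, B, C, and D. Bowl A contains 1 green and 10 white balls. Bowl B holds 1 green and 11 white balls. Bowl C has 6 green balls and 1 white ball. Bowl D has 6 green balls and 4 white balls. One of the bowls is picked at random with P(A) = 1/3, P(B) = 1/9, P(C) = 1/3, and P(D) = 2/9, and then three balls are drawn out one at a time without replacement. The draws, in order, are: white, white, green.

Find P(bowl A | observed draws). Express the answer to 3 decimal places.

0.490

Compute the likelihood of the observed sequence for each case: P(data | bowl A) = (10/11)(9/10)(1/9) = 0.090909; P(data | bowl B) = (11/12)(10/11)(1/10) = 0.083333; P(data | bowl C) = (1/7)(0/6) = 0; P(data | bowl D) = (4/10)(3/9)(6/8) = 0.1.
Multiplying each by its prior: 1/3 · 0.090909 = 0.030303, 1/9 · 0.083333 = 0.0092593, 1/3 · 0 = 0, 2/9 · 0.1 = 0.022222; these sum to 0.061785.
So P(bowl A | data) = (0.030303) / (0.061785) = 0.49046.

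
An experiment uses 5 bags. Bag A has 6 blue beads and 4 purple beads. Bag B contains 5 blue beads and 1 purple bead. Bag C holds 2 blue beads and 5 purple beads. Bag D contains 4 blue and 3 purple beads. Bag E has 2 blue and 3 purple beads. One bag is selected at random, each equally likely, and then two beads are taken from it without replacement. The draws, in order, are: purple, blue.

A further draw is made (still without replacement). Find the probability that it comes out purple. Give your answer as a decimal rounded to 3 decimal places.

Under each hypothesis, the probability of the observed sequence is: P(data | bag A) = (4/10)(6/9) = 4/15; P(data | bag B) = (1/6)(5/5) = 1/6; P(data | bag C) = (5/7)(2/6) = 5/21; P(data | bag D) = (3/7)(4/6) = 2/7; P(data | bag E) = (3/5)(2/4) = 3/10.
Weighting by the prior gives 1/5 · 4/15 = 4/75, 1/5 · 1/6 = 1/30, 1/5 · 5/21 = 1/21, 1/5 · 2/7 = 2/35, 1/5 · 3/10 = 3/50; with total 44/175.
The posterior is then P(bag A | data) = 7/33, P(bag B | data) = 35/264, P(bag C | data) = 25/132, P(bag D | data) = 5/22, P(bag E | data) = 21/88.
Averaging over the posterior, P(purple next | data) = (3/8)(7/33) + (0)(35/264) + (4/5)(25/132) + (2/5)(5/22) + (2/3)(21/88) = 127/264.

0.481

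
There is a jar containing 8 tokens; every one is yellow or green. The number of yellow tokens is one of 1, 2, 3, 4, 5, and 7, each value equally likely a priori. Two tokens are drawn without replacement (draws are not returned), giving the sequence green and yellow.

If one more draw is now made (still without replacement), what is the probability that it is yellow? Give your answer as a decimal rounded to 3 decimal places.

0.444

The likelihood of the observed sequence under each hypothesis: P(data | r = 1) = (7/8)(1/7) = 1/8; P(data | r = 2) = (6/8)(2/7) = 3/14; P(data | r = 3) = (5/8)(3/7) = 15/56; P(data | r = 4) = (4/8)(4/7) = 2/7; P(data | r = 5) = (3/8)(5/7) = 15/56; P(data | r = 7) = (1/8)(7/7) = 1/8.
Weighting by the prior gives 1/6 · 1/8 = 1/48, 1/6 · 3/14 = 1/28, 1/6 · 15/56 = 5/112, 1/6 · 2/7 = 1/21, 1/6 · 15/56 = 5/112, 1/6 · 1/8 = 1/48; summing to 3/14.
Normalising, the posterior is P(r = 1 | data) = 7/72, P(r = 2 | data) = 1/6, P(r = 3 | data) = 5/24, P(r = 4 | data) = 2/9, P(r = 5 | data) = 5/24, P(r = 7 | data) = 7/72.
The predictive probability is P(yellow next | data) = (0)(7/72) + (1/6)(1/6) + (1/3)(5/24) + (1/2)(2/9) + (2/3)(5/24) + (1)(7/72) = 4/9.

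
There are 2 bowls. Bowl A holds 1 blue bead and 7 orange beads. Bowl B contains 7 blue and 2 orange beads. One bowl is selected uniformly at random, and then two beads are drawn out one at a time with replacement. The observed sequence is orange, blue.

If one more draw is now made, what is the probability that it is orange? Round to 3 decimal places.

The likelihood of the observed sequence under each hypothesis: P(data | bowl A) = (7/8)(1/8) = 0.10938; P(data | bowl B) = (2/9)(7/9) = 0.17284.
The prior-weighted likelihoods are 1/2 · 0.10938 = 0.054688, 1/2 · 0.17284 = 0.08642; these sum to 0.14111.
Dividing through by the total gives posterior P(bowl A | data) = 0.38756, P(bowl B | data) = 0.61244.
So P(orange next | data) = Σ P(orange next | H) P(H | data) = (7/8)(0.38756) + (2/9)(0.61244) = 0.47521.

0.475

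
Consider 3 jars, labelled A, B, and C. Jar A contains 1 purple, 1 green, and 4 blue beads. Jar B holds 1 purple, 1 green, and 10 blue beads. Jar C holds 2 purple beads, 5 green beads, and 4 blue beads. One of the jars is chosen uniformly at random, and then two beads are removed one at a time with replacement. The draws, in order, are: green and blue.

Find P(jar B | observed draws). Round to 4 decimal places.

The likelihood of the observed sequence under each hypothesis: P(data | jar A) = (1/6)(4/6) = 0.11111; P(data | jar B) = (1/12)(10/12) = 0.069444; P(data | jar C) = (5/11)(4/11) = 0.16529.
The prior-weighted likelihoods are 1/3 · 0.11111 = 0.037037, 1/3 · 0.069444 = 0.023148, 1/3 · 0.16529 = 0.055096; these sum to 0.11528.
So P(jar B | data) = (0.023148) / (0.11528) = 0.2008.

0.2008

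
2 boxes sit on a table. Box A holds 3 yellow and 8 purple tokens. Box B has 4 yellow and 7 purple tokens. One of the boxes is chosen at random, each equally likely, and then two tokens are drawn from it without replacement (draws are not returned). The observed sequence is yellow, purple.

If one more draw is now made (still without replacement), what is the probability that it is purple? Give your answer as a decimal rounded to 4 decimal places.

0.7179

For each hypothesis, P(data | H) works out to: P(data | box A) = (3/11)(8/10) = 12/55; P(data | box B) = (4/11)(7/10) = 14/55.
Multiplying each by its prior: 1/2 · 12/55 = 6/55, 1/2 · 14/55 = 7/55; these sum to 13/55.
Dividing through by the total gives posterior P(box A | data) = 6/13, P(box B | data) = 7/13.
So P(purple next | data) = Σ P(purple next | H) P(H | data) = (7/9)(6/13) + (2/3)(7/13) = 28/39.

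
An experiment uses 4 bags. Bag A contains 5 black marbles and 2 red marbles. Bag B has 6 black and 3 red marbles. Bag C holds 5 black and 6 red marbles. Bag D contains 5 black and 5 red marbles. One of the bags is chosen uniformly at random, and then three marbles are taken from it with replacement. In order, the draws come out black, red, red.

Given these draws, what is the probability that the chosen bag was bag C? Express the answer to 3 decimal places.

Under each hypothesis, the probability of the observed sequence is: P(data | bag A) = (5/7)(2/7)(2/7) = 0.058309; P(data | bag B) = (6/9)(3/9)(3/9) = 0.074074; P(data | bag C) = (5/11)(6/11)(6/11) = 0.13524; P(data | bag D) = (5/10)(5/10)(5/10) = 0.125.
Multiplying each by its prior: 1/4 · 0.058309 = 0.014577, 1/4 · 0.074074 = 0.018519, 1/4 · 0.13524 = 0.033809, 1/4 · 0.125 = 0.03125; summing to 0.098155.
Hence P(bag C | data) = (0.033809) / (0.098155) = 0.34445.

0.344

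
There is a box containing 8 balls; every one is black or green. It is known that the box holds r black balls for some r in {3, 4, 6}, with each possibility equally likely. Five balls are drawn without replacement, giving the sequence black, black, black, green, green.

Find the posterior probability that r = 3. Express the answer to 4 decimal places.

Under each hypothesis, the probability of the observed sequence is: P(data | r = 3) = (3/8)(2/7)(1/6)(5/5)(4/4) = 1/56; P(data | r = 4) = (4/8)(3/7)(2/6)(4/5)(3/4) = 3/70; P(data | r = 6) = (6/8)(5/7)(4/6)(2/5)(1/4) = 1/28.
The prior-weighted likelihoods are 1/3 · 1/56 = 1/168, 1/3 · 3/70 = 1/70, 1/3 · 1/28 = 1/84; with total 9/280.
Therefore the posterior P(r = 3 | data) = (1/168) / (9/280) = 5/27.

0.1852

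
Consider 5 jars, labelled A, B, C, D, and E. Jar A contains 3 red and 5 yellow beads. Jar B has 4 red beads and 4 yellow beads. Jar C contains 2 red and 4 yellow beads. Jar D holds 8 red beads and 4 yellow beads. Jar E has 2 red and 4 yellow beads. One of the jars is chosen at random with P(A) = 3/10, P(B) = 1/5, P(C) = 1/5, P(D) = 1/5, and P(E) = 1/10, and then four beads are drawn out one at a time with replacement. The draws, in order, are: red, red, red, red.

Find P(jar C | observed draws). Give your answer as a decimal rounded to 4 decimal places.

The likelihood of the observed sequence under each hypothesis: P(data | jar A) = (3/8)(3/8)(3/8)(3/8) = 0.019775; P(data | jar B) = (4/8)(4/8)(4/8)(4/8) = 0.0625; P(data | jar C) = (2/6)(2/6)(2/6)(2/6) = 0.012346; P(data | jar D) = (8/12)(8/12)(8/12)(8/12) = 0.19753; P(data | jar E) = (2/6)(2/6)(2/6)(2/6) = 0.012346.
Weighting by the prior gives 3/10 · 0.019775 = 0.0059326, 1/5 · 0.0625 = 0.0125, 1/5 · 0.012346 = 0.0024691, 1/5 · 0.19753 = 0.039506, 1/10 · 0.012346 = 0.0012346; these sum to 0.061642.
Hence P(jar C | data) = (0.0024691) / (0.061642) = 0.040056.

0.0401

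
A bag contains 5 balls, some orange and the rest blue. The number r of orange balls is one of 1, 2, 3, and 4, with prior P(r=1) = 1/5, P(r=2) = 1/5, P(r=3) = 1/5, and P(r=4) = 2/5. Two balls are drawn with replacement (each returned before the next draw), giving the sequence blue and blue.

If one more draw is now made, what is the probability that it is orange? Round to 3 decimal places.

Compute the likelihood of the observed sequence for each case: P(data | r = 1) = (4/5)(4/5) = 16/25; P(data | r = 2) = (3/5)(3/5) = 9/25; P(data | r = 3) = (2/5)(2/5) = 4/25; P(data | r = 4) = (1/5)(1/5) = 1/25.
Multiplying each by its prior: 1/5 · 16/25 = 16/125, 1/5 · 9/25 = 9/125, 1/5 · 4/25 = 4/125, 2/5 · 1/25 = 2/125; these sum to 31/125.
The posterior is then P(r = 1 | data) = 16/31, P(r = 2 | data) = 9/31, P(r = 3 | data) = 4/31, P(r = 4 | data) = 2/31.
The predictive probability is P(orange next | data) = (1/5)(16/31) + (2/5)(9/31) + (3/5)(4/31) + (4/5)(2/31) = 54/155.

0.348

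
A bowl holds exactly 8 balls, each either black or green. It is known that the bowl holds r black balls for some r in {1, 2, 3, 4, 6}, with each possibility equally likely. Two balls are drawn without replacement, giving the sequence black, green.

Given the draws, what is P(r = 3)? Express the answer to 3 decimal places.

0.242

The likelihood of the observed sequence under each hypothesis: P(data | r = 1) = (1/8)(7/7) = 1/8; P(data | r = 2) = (2/8)(6/7) = 3/14; P(data | r = 3) = (3/8)(5/7) = 15/56; P(data | r = 4) = (4/8)(4/7) = 2/7; P(data | r = 6) = (6/8)(2/7) = 3/14.
The prior-weighted likelihoods are 1/5 · 1/8 = 1/40, 1/5 · 3/14 = 3/70, 1/5 · 15/56 = 3/56, 1/5 · 2/7 = 2/35, 1/5 · 3/14 = 3/70; with total 31/140.
Hence P(r = 3 | data) = (3/56) / (31/140) = 15/62.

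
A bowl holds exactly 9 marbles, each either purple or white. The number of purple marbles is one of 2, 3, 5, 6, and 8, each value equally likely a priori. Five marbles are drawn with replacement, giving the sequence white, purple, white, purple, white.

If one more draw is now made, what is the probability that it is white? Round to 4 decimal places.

Compute the likelihood of the observed sequence for each case: P(data | r = 2) = (7/9)(2/9)(7/9)(2/9)(7/9) = 0.023235; P(data | r = 3) = (6/9)(3/9)(6/9)(3/9)(6/9) = 0.032922; P(data | r = 5) = (4/9)(5/9)(4/9)(5/9)(4/9) = 0.027096; P(data | r = 6) = (3/9)(6/9)(3/9)(6/9)(3/9) = 0.016461; P(data | r = 8) = (1/9)(8/9)(1/9)(8/9)(1/9) = 0.0010838.
Weighting by the prior gives 1/5 · 0.023235 = 0.004647, 1/5 · 0.032922 = 0.0065844, 1/5 · 0.027096 = 0.0054192, 1/5 · 0.016461 = 0.0032922, 1/5 · 0.0010838 = 0.00021677; summing to 0.02016.
Normalising, the posterior is P(r = 2 | data) = 0.23051, P(r = 3 | data) = 0.32661, P(r = 5 | data) = 0.26882, P(r = 6 | data) = 0.16331, P(r = 8 | data) = 0.010753.
Averaging over the posterior, P(white next | data) = (7/9)(0.23051) + (2/3)(0.32661) + (4/9)(0.26882) + (1/3)(0.16331) + (1/9)(0.010753) = 0.57213.

0.5721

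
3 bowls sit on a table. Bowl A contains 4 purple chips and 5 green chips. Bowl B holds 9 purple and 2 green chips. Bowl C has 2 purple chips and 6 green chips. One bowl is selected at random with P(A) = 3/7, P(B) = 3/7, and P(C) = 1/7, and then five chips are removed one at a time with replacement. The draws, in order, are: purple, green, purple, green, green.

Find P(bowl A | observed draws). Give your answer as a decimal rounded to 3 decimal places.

For each hypothesis, P(data | H) works out to: P(data | bowl A) = (4/9)(5/9)(4/9)(5/9)(5/9) = 0.03387; P(data | bowl B) = (9/11)(2/11)(9/11)(2/11)(2/11) = 0.0040236; P(data | bowl C) = (2/8)(6/8)(2/8)(6/8)(6/8) = 0.026367.
Multiplying each by its prior: 3/7 · 0.03387 = 0.014516, 3/7 · 0.0040236 = 0.0017244, 1/7 · 0.026367 = 0.0037667; summing to 0.020007.
Therefore the posterior P(bowl A | data) = (0.014516) / (0.020007) = 0.72554.

0.726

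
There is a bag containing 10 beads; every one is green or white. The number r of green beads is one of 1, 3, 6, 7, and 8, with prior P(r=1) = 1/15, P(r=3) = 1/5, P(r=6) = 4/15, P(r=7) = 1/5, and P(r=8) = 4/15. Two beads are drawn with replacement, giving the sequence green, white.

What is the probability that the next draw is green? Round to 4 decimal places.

0.5854

Compute the likelihood of the observed sequence for each case: P(data | r = 1) = (1/10)(9/10) = 9/100; P(data | r = 3) = (3/10)(7/10) = 21/100; P(data | r = 6) = (6/10)(4/10) = 6/25; P(data | r = 7) = (7/10)(3/10) = 21/100; P(data | r = 8) = (8/10)(2/10) = 4/25.
Multiplying each by its prior: 1/15 · 9/100 = 3/500, 1/5 · 21/100 = 21/500, 4/15 · 6/25 = 8/125, 1/5 · 21/100 = 21/500, 4/15 · 4/25 = 16/375; these sum to 59/300.
The posterior is then P(r = 1 | data) = 0.030508, P(r = 3 | data) = 0.21356, P(r = 6 | data) = 0.32542, P(r = 7 | data) = 0.21356, P(r = 8 | data) = 0.21695.
The predictive probability is P(green next | data) = (1/10)(0.030508) + (3/10)(0.21356) + (3/5)(0.32542) + (7/10)(0.21356) + (4/5)(0.21695) = 0.58542.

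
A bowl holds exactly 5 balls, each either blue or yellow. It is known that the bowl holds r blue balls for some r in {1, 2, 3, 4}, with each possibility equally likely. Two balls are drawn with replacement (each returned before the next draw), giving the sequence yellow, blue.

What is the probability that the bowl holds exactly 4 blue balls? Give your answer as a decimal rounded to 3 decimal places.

Under each hypothesis, the probability of the observed sequence is: P(data | r = 1) = (4/5)(1/5) = 4/25; P(data | r = 2) = (3/5)(2/5) = 6/25; P(data | r = 3) = (2/5)(3/5) = 6/25; P(data | r = 4) = (1/5)(4/5) = 4/25.
The prior-weighted likelihoods are 1/4 · 4/25 = 1/25, 1/4 · 6/25 = 3/50, 1/4 · 6/25 = 3/50, 1/4 · 4/25 = 1/25; these sum to 1/5.
Therefore the posterior P(r = 4 | data) = (1/25) / (1/5) = 1/5.

0.200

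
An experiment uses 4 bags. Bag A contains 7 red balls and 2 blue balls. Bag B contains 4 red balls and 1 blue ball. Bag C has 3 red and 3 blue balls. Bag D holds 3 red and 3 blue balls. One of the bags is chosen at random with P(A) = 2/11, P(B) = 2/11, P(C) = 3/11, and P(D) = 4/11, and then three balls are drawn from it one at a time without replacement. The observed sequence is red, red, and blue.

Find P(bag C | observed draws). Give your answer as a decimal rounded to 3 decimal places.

0.252

Under each hypothesis, the probability of the observed sequence is: P(data | bag A) = (7/9)(6/8)(2/7) = 1/6; P(data | bag B) = (4/5)(3/4)(1/3) = 1/5; P(data | bag C) = (3/6)(2/5)(3/4) = 3/20; P(data | bag D) = (3/6)(2/5)(3/4) = 3/20.
Multiplying each by its prior: 2/11 · 1/6 = 1/33, 2/11 · 1/5 = 2/55, 3/11 · 3/20 = 9/220, 4/11 · 3/20 = 3/55; these sum to 107/660.
Therefore the posterior P(bag C | data) = (9/220) / (107/660) = 27/107.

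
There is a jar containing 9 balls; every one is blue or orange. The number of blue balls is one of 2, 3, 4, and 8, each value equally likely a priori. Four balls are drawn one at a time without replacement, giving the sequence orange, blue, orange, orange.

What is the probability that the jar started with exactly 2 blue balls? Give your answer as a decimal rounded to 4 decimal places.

For each hypothesis, P(data | H) works out to: P(data | r = 2) = (7/9)(2/8)(6/7)(5/6) = 0.13889; P(data | r = 3) = (6/9)(3/8)(5/7)(4/6) = 0.11905; P(data | r = 4) = (5/9)(4/8)(4/7)(3/6) = 0.079365; P(data | r = 8) = (1/9)(8/8)(0/7) = 0.
Weighting by the prior gives 1/4 · 0.13889 = 0.034722, 1/4 · 0.11905 = 0.029762, 1/4 · 0.079365 = 0.019841, 1/4 · 0 = 0; with total 0.084325.
Therefore the posterior P(r = 2 | data) = (0.034722) / (0.084325) = 0.41176.

0.4118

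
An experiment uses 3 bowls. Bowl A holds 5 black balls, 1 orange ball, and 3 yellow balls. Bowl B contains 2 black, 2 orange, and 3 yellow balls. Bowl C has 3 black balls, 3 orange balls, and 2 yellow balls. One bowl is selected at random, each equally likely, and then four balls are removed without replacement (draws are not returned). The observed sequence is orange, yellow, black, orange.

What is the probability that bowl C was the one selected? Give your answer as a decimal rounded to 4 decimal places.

0.6000

For each hypothesis, P(data | H) works out to: P(data | bowl A) = (1/9)(3/8)(5/7)(0/6) = 0; P(data | bowl B) = (2/7)(3/6)(2/5)(1/4) = 1/70; P(data | bowl C) = (3/8)(2/7)(3/6)(2/5) = 3/140.
Weighting by the prior gives 1/3 · 0 = 0, 1/3 · 1/70 = 1/210, 1/3 · 3/140 = 1/140; with total 1/84.
So P(bowl C | data) = (1/140) / (1/84) = 3/5.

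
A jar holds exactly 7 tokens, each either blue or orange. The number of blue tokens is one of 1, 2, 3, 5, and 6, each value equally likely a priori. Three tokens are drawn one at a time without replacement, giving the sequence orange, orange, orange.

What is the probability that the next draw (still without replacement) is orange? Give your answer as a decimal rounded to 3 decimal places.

Compute the likelihood of the observed sequence for each case: P(data | r = 1) = (6/7)(5/6)(4/5) = 4/7; P(data | r = 2) = (5/7)(4/6)(3/5) = 2/7; P(data | r = 3) = (4/7)(3/6)(2/5) = 4/35; P(data | r = 5) = (2/7)(1/6)(0/5) = 0; P(data | r = 6) = (1/7)(0/6) = 0.
Weighting by the prior gives 1/5 · 4/7 = 4/35, 1/5 · 2/7 = 2/35, 1/5 · 4/35 = 4/175, 1/5 · 0 = 0, 1/5 · 0 = 0; these sum to 34/175.
Dividing through by the total gives posterior P(r = 1 | data) = 10/17, P(r = 2 | data) = 5/17, P(r = 3 | data) = 2/17, P(r = 5 | data) = 0, P(r = 6 | data) = 0.
So P(orange next | data) = Σ P(orange next | H) P(H | data) = (3/4)(10/17) + (1/2)(5/17) + (1/4)(2/17) = 21/34.

0.618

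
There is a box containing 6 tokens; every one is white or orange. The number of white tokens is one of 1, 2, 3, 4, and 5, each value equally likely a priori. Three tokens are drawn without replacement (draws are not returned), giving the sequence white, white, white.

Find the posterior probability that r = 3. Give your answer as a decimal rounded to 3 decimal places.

For each hypothesis, P(data | H) works out to: P(data | r = 1) = (1/6)(0/5) = 0; P(data | r = 2) = (2/6)(1/5)(0/4) = 0; P(data | r = 3) = (3/6)(2/5)(1/4) = 1/20; P(data | r = 4) = (4/6)(3/5)(2/4) = 1/5; P(data | r = 5) = (5/6)(4/5)(3/4) = 1/2.
Multiplying each by its prior: 1/5 · 0 = 0, 1/5 · 0 = 0, 1/5 · 1/20 = 1/100, 1/5 · 1/5 = 1/25, 1/5 · 1/2 = 1/10; summing to 3/20.
So P(r = 3 | data) = (1/100) / (3/20) = 1/15.

0.067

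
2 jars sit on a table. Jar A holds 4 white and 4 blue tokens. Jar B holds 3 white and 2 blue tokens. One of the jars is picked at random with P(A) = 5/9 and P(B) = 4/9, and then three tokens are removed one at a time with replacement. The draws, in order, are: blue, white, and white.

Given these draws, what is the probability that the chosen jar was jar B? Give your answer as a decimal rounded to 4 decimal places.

0.4796

Under each hypothesis, the probability of the observed sequence is: P(data | jar A) = (4/8)(4/8)(4/8) = 0.125; P(data | jar B) = (2/5)(3/5)(3/5) = 0.144.
The prior-weighted likelihoods are 5/9 · 0.125 = 0.069444, 4/9 · 0.144 = 0.064; summing to 0.13344.
By Bayes' rule, P(jar B | data) = (0.064) / (0.13344) = 0.4796.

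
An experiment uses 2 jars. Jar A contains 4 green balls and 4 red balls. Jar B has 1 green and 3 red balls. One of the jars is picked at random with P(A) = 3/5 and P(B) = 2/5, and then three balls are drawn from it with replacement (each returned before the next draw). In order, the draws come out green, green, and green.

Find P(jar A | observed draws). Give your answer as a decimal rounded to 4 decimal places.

Compute the likelihood of the observed sequence for each case: P(data | jar A) = (4/8)(4/8)(4/8) = 1/8; P(data | jar B) = (1/4)(1/4)(1/4) = 1/64.
Multiplying each by its prior: 3/5 · 1/8 = 3/40, 2/5 · 1/64 = 1/160; these sum to 13/160.
Hence P(jar A | data) = (3/40) / (13/160) = 12/13.

0.9231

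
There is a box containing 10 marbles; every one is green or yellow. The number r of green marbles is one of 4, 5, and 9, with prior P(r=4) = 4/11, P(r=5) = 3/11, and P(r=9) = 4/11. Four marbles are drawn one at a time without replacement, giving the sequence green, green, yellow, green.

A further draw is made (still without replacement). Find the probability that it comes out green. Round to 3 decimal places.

The likelihood of the observed sequence under each hypothesis: P(data | r = 4) = (4/10)(3/9)(6/8)(2/7) = 0.028571; P(data | r = 5) = (5/10)(4/9)(5/8)(3/7) = 0.059524; P(data | r = 9) = (9/10)(8/9)(1/8)(7/7) = 0.1.
Weighting by the prior gives 4/11 · 0.028571 = 0.01039, 3/11 · 0.059524 = 0.016234, 4/11 · 0.1 = 0.036364; summing to 0.062987.
The posterior is then P(r = 4 | data) = 0.16495, P(r = 5 | data) = 0.25773, P(r = 9 | data) = 0.57732.
The predictive probability is P(green next | data) = (1/6)(0.16495) + (1/3)(0.25773) + (1)(0.57732) = 0.69072.

0.691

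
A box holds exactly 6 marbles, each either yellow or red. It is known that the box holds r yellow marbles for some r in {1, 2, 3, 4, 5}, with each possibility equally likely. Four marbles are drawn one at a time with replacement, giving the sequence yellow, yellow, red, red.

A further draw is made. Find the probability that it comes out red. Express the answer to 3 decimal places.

0.500

Compute the likelihood of the observed sequence for each case: P(data | r = 1) = (1/6)(1/6)(5/6)(5/6) = 0.01929; P(data | r = 2) = (2/6)(2/6)(4/6)(4/6) = 0.049383; P(data | r = 3) = (3/6)(3/6)(3/6)(3/6) = 0.0625; P(data | r = 4) = (4/6)(4/6)(2/6)(2/6) = 0.049383; P(data | r = 5) = (5/6)(5/6)(1/6)(1/6) = 0.01929.
Weighting by the prior gives 1/5 · 0.01929 = 0.003858, 1/5 · 0.049383 = 0.0098765, 1/5 · 0.0625 = 0.0125, 1/5 · 0.049383 = 0.0098765, 1/5 · 0.01929 = 0.003858; summing to 0.039969.
Dividing through by the total gives posterior P(r = 1 | data) = 0.096525, P(r = 2 | data) = 0.2471, P(r = 3 | data) = 0.31274, P(r = 4 | data) = 0.2471, P(r = 5 | data) = 0.096525.
The predictive probability is P(red next | data) = (5/6)(0.096525) + (2/3)(0.2471) + (1/2)(0.31274) + (1/3)(0.2471) + (1/6)(0.096525) = 0.5.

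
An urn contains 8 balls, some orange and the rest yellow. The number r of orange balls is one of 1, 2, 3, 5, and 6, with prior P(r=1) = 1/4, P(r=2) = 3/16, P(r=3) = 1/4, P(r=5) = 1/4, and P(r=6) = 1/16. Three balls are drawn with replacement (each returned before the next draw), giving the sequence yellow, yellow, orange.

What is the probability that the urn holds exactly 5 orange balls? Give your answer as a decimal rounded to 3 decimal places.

0.197

Under each hypothesis, the probability of the observed sequence is: P(data | r = 1) = (7/8)(7/8)(1/8) = 0.095703; P(data | r = 2) = (6/8)(6/8)(2/8) = 0.14062; P(data | r = 3) = (5/8)(5/8)(3/8) = 0.14648; P(data | r = 5) = (3/8)(3/8)(5/8) = 0.087891; P(data | r = 6) = (2/8)(2/8)(6/8) = 0.046875.
Multiplying each by its prior: 1/4 · 0.095703 = 0.023926, 3/16 · 0.14062 = 0.026367, 1/4 · 0.14648 = 0.036621, 1/4 · 0.087891 = 0.021973, 1/16 · 0.046875 = 0.0029297; summing to 0.11182.
So P(r = 5 | data) = (0.021973) / (0.11182) = 0.19651.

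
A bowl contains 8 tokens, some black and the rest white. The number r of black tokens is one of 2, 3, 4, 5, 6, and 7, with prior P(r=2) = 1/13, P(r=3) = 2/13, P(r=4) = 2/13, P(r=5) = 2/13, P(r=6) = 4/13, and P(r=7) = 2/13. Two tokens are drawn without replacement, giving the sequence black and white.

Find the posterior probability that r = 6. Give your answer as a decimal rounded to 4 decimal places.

0.2892

Compute the likelihood of the observed sequence for each case: P(data | r = 2) = (2/8)(6/7) = 3/14; P(data | r = 3) = (3/8)(5/7) = 15/56; P(data | r = 4) = (4/8)(4/7) = 2/7; P(data | r = 5) = (5/8)(3/7) = 15/56; P(data | r = 6) = (6/8)(2/7) = 3/14; P(data | r = 7) = (7/8)(1/7) = 1/8.
The prior-weighted likelihoods are 1/13 · 3/14 = 3/182, 2/13 · 15/56 = 15/364, 2/13 · 2/7 = 4/91, 2/13 · 15/56 = 15/364, 4/13 · 3/14 = 6/91, 2/13 · 1/8 = 1/52; summing to 83/364.
Therefore the posterior P(r = 6 | data) = (6/91) / (83/364) = 24/83.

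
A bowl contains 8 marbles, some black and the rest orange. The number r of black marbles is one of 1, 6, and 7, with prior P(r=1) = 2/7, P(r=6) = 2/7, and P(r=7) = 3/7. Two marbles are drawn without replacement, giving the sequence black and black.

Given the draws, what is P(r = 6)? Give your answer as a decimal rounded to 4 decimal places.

For each hypothesis, P(data | H) works out to: P(data | r = 1) = (1/8)(0/7) = 0; P(data | r = 6) = (6/8)(5/7) = 15/28; P(data | r = 7) = (7/8)(6/7) = 3/4.
Multiplying each by its prior: 2/7 · 0 = 0, 2/7 · 15/28 = 15/98, 3/7 · 3/4 = 9/28; with total 93/196.
Therefore the posterior P(r = 6 | data) = (15/98) / (93/196) = 10/31.

0.3226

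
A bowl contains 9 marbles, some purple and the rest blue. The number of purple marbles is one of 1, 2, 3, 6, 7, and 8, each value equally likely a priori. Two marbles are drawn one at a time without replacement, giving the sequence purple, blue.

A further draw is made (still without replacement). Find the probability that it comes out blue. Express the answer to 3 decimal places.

Compute the likelihood of the observed sequence for each case: P(data | r = 1) = (1/9)(8/8) = 1/9; P(data | r = 2) = (2/9)(7/8) = 7/36; P(data | r = 3) = (3/9)(6/8) = 1/4; P(data | r = 6) = (6/9)(3/8) = 1/4; P(data | r = 7) = (7/9)(2/8) = 7/36; P(data | r = 8) = (8/9)(1/8) = 1/9.
The prior-weighted likelihoods are 1/6 · 1/9 = 1/54, 1/6 · 7/36 = 7/216, 1/6 · 1/4 = 1/24, 1/6 · 1/4 = 1/24, 1/6 · 7/36 = 7/216, 1/6 · 1/9 = 1/54; these sum to 5/27.
Dividing through by the total gives posterior P(r = 1 | data) = 1/10, P(r = 2 | data) = 7/40, P(r = 3 | data) = 9/40, P(r = 6 | data) = 9/40, P(r = 7 | data) = 7/40, P(r = 8 | data) = 1/10.
So P(blue next | data) = Σ P(blue next | H) P(H | data) = (1)(1/10) + (6/7)(7/40) + (5/7)(9/40) + (2/7)(9/40) + (1/7)(7/40) + (0)(1/10) = 1/2.

0.500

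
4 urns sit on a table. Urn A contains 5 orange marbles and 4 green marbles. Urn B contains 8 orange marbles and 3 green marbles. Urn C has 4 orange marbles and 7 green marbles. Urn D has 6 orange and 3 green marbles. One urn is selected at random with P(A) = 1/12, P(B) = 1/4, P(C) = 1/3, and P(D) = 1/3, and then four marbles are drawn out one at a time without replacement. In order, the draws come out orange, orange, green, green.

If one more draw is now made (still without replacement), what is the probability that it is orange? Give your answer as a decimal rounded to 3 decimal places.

Under each hypothesis, the probability of the observed sequence is: P(data | urn A) = (5/9)(4/8)(4/7)(3/6) = 0.079365; P(data | urn B) = (8/11)(7/10)(3/9)(2/8) = 0.042424; P(data | urn C) = (4/11)(3/10)(7/9)(6/8) = 0.063636; P(data | urn D) = (6/9)(5/8)(3/7)(2/6) = 0.059524.
Multiplying each by its prior: 1/12 · 0.079365 = 0.0066138, 1/4 · 0.042424 = 0.010606, 1/3 · 0.063636 = 0.021212, 1/3 · 0.059524 = 0.019841; with total 0.058273.
Normalising, the posterior is P(urn A | data) = 0.1135, P(urn B | data) = 0.18201, P(urn C | data) = 0.36401, P(urn D | data) = 0.34049.
Averaging over the posterior, P(orange next | data) = (3/5)(0.1135) + (6/7)(0.18201) + (2/7)(0.36401) + (4/5)(0.34049) = 0.6005.

0.600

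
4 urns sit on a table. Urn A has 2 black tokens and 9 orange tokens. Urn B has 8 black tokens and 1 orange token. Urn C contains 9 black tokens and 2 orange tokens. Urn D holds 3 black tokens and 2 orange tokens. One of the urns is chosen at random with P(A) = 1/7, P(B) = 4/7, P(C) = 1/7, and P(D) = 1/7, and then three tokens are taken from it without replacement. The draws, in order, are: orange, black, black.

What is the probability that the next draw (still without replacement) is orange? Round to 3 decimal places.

0.169

The likelihood of the observed sequence under each hypothesis: P(data | urn A) = (9/11)(2/10)(1/9) = 1/55; P(data | urn B) = (1/9)(8/8)(7/7) = 1/9; P(data | urn C) = (2/11)(9/10)(8/9) = 8/55; P(data | urn D) = (2/5)(3/4)(2/3) = 1/5.
Weighting by the prior gives 1/7 · 1/55 = 1/385, 4/7 · 1/9 = 4/63, 1/7 · 8/55 = 8/385, 1/7 · 1/5 = 1/35; with total 80/693.
The posterior is then P(urn A | data) = 9/400, P(urn B | data) = 11/20, P(urn C | data) = 9/50, P(urn D | data) = 99/400.
The predictive probability is P(orange next | data) = (1)(9/400) + (0)(11/20) + (1/8)(9/50) + (1/2)(99/400) = 27/160.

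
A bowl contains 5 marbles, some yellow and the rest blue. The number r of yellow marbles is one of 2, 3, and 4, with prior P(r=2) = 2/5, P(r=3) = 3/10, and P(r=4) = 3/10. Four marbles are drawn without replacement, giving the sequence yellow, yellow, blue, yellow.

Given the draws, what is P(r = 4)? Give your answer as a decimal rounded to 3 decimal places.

0.667

Compute the likelihood of the observed sequence for each case: P(data | r = 2) = (2/5)(1/4)(3/3)(0/2) = 0; P(data | r = 3) = (3/5)(2/4)(2/3)(1/2) = 1/10; P(data | r = 4) = (4/5)(3/4)(1/3)(2/2) = 1/5.
The prior-weighted likelihoods are 2/5 · 0 = 0, 3/10 · 1/10 = 3/100, 3/10 · 1/5 = 3/50; summing to 9/100.
Hence P(r = 4 | data) = (3/50) / (9/100) = 2/3.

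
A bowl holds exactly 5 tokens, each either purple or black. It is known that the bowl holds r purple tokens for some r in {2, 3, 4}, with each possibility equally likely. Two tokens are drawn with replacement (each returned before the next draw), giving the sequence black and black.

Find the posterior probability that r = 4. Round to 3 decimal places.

The likelihood of the observed sequence under each hypothesis: P(data | r = 2) = (3/5)(3/5) = 9/25; P(data | r = 3) = (2/5)(2/5) = 4/25; P(data | r = 4) = (1/5)(1/5) = 1/25.
The prior-weighted likelihoods are 1/3 · 9/25 = 3/25, 1/3 · 4/25 = 4/75, 1/3 · 1/25 = 1/75; with total 14/75.
So P(r = 4 | data) = (1/75) / (14/75) = 1/14.

0.071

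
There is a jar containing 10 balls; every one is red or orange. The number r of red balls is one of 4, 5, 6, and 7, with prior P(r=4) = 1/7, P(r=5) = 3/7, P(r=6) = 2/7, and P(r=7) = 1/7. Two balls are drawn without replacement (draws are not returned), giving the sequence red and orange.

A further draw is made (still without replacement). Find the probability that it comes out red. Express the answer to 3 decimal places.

0.549

For each hypothesis, P(data | H) works out to: P(data | r = 4) = (4/10)(6/9) = 4/15; P(data | r = 5) = (5/10)(5/9) = 5/18; P(data | r = 6) = (6/10)(4/9) = 4/15; P(data | r = 7) = (7/10)(3/9) = 7/30.
Multiplying each by its prior: 1/7 · 4/15 = 4/105, 3/7 · 5/18 = 5/42, 2/7 · 4/15 = 8/105, 1/7 · 7/30 = 1/30; summing to 4/15.
Normalising, the posterior is P(r = 4 | data) = 1/7, P(r = 5 | data) = 25/56, P(r = 6 | data) = 2/7, P(r = 7 | data) = 1/8.
So P(red next | data) = Σ P(red next | H) P(H | data) = (3/8)(1/7) + (1/2)(25/56) + (5/8)(2/7) + (3/4)(1/8) = 123/224.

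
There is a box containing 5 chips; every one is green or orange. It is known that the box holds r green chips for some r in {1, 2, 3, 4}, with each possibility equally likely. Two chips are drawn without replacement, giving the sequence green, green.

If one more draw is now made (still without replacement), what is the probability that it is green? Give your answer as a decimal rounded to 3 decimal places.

The likelihood of the observed sequence under each hypothesis: P(data | r = 1) = (1/5)(0/4) = 0; P(data | r = 2) = (2/5)(1/4) = 1/10; P(data | r = 3) = (3/5)(2/4) = 3/10; P(data | r = 4) = (4/5)(3/4) = 3/5.
Weighting by the prior gives 1/4 · 0 = 0, 1/4 · 1/10 = 1/40, 1/4 · 3/10 = 3/40, 1/4 · 3/5 = 3/20; these sum to 1/4.
Dividing through by the total gives posterior P(r = 1 | data) = 0, P(r = 2 | data) = 1/10, P(r = 3 | data) = 3/10, P(r = 4 | data) = 3/5.
Averaging over the posterior, P(green next | data) = (0)(1/10) + (1/3)(3/10) + (2/3)(3/5) = 1/2.

0.500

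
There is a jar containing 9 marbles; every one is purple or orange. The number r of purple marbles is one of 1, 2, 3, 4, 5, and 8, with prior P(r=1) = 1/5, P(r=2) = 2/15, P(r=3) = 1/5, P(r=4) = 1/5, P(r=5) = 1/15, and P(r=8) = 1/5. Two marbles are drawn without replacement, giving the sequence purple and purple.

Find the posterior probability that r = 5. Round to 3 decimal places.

0.081

Compute the likelihood of the observed sequence for each case: P(data | r = 1) = (1/9)(0/8) = 0; P(data | r = 2) = (2/9)(1/8) = 1/36; P(data | r = 3) = (3/9)(2/8) = 1/12; P(data | r = 4) = (4/9)(3/8) = 1/6; P(data | r = 5) = (5/9)(4/8) = 5/18; P(data | r = 8) = (8/9)(7/8) = 7/9.
The prior-weighted likelihoods are 1/5 · 0 = 0, 2/15 · 1/36 = 1/270, 1/5 · 1/12 = 1/60, 1/5 · 1/6 = 1/30, 1/15 · 5/18 = 1/54, 1/5 · 7/9 = 7/45; these sum to 41/180.
Hence P(r = 5 | data) = (1/54) / (41/180) = 10/123.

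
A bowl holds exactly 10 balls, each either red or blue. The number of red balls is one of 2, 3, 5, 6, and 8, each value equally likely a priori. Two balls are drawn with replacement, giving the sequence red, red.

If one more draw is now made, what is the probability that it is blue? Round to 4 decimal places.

0.3565

The likelihood of the observed sequence under each hypothesis: P(data | r = 2) = (2/10)(2/10) = 1/25; P(data | r = 3) = (3/10)(3/10) = 9/100; P(data | r = 5) = (5/10)(5/10) = 1/4; P(data | r = 6) = (6/10)(6/10) = 9/25; P(data | r = 8) = (8/10)(8/10) = 16/25.
Multiplying each by its prior: 1/5 · 1/25 = 1/125, 1/5 · 9/100 = 9/500, 1/5 · 1/4 = 1/20, 1/5 · 9/25 = 9/125, 1/5 · 16/25 = 16/125; these sum to 69/250.
Normalising, the posterior is P(r = 2 | data) = 2/69, P(r = 3 | data) = 3/46, P(r = 5 | data) = 25/138, P(r = 6 | data) = 6/23, P(r = 8 | data) = 32/69.
So P(blue next | data) = Σ P(blue next | H) P(H | data) = (4/5)(2/69) + (7/10)(3/46) + (1/2)(25/138) + (2/5)(6/23) + (1/5)(32/69) = 41/115.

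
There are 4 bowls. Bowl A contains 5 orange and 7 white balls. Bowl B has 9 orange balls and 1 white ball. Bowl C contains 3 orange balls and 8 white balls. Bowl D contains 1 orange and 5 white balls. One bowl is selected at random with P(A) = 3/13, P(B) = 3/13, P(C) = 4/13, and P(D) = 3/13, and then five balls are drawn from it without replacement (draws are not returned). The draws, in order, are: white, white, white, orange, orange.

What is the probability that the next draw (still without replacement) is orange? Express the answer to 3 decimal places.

For each hypothesis, P(data | H) works out to: P(data | bowl A) = (7/12)(6/11)(5/10)(5/9)(4/8) = 0.044192; P(data | bowl B) = (1/10)(0/9) = 0; P(data | bowl C) = (8/11)(7/10)(6/9)(3/8)(2/7) = 0.036364; P(data | bowl D) = (5/6)(4/5)(3/4)(1/3)(0/2) = 0.
The prior-weighted likelihoods are 3/13 · 0.044192 = 0.010198, 3/13 · 0 = 0, 4/13 · 0.036364 = 0.011189, 3/13 · 0 = 0; with total 0.021387.
Dividing through by the total gives posterior P(bowl A | data) = 0.47684, P(bowl B | data) = 0, P(bowl C | data) = 0.52316, P(bowl D | data) = 0.
So P(orange next | data) = Σ P(orange next | H) P(H | data) = (3/7)(0.47684) + (1/6)(0.52316) = 0.29155.

0.292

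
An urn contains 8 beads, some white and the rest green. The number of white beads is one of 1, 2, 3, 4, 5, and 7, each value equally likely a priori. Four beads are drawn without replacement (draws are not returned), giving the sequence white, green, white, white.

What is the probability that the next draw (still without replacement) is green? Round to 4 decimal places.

The likelihood of the observed sequence under each hypothesis: P(data | r = 1) = (1/8)(7/7)(0/6) = 0; P(data | r = 2) = (2/8)(6/7)(1/6)(0/5) = 0; P(data | r = 3) = (3/8)(5/7)(2/6)(1/5) = 1/56; P(data | r = 4) = (4/8)(4/7)(3/6)(2/5) = 2/35; P(data | r = 5) = (5/8)(3/7)(4/6)(3/5) = 3/28; P(data | r = 7) = (7/8)(1/7)(6/6)(5/5) = 1/8.
Weighting by the prior gives 1/6 · 0 = 0, 1/6 · 0 = 0, 1/6 · 1/56 = 1/336, 1/6 · 2/35 = 1/105, 1/6 · 3/28 = 1/56, 1/6 · 1/8 = 1/48; these sum to 43/840.
Dividing through by the total gives posterior P(r = 1 | data) = 0, P(r = 2 | data) = 0, P(r = 3 | data) = 5/86, P(r = 4 | data) = 8/43, P(r = 5 | data) = 15/43, P(r = 7 | data) = 35/86.
So P(green next | data) = Σ P(green next | H) P(H | data) = (1)(5/86) + (3/4)(8/43) + (1/2)(15/43) + (0)(35/86) = 16/43.

0.3721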